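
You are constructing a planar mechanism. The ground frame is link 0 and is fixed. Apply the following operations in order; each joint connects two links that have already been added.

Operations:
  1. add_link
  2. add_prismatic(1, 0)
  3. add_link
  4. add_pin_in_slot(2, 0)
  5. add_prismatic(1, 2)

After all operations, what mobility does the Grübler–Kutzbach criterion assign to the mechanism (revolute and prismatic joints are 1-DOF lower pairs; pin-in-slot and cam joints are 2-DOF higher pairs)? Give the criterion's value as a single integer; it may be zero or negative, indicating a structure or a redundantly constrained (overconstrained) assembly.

[1;0;0] (link 0 is ground)
L+ [2;0;0]
P(1,0)∈J1 [2;1;0]
L+ [3;1;0]
PS(2,0)∈J2 [3;1;1]
P(1,2)∈J1 [3;2;1]
mobility = 6 − 4 − 1 = 1

M = 1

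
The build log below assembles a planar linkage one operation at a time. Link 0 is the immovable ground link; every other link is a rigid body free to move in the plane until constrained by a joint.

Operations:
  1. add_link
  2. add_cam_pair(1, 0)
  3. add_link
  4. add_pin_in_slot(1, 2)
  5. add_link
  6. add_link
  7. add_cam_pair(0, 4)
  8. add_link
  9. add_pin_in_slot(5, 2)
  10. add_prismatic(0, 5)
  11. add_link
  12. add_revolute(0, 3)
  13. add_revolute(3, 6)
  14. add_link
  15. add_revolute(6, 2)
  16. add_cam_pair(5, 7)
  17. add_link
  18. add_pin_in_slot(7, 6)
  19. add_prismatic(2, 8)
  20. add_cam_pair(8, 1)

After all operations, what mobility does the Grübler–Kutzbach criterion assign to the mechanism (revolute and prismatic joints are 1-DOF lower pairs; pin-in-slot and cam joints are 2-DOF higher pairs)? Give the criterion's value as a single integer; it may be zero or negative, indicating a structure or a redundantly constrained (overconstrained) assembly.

[1;0;0] (link 0 is ground)
L+ [2;0;0]
C(1,0)∈J2 [2;0;1]
L+ [3;0;1]
PS(1,2)∈J2 [3;0;2]
L+ [4;0;2]
L+ [5;0;2]
C(0,4)∈J2 [5;0;3]
L+ [6;0;3]
PS(5,2)∈J2 [6;0;4]
P(0,5)∈J1 [6;1;4]
L+ [7;1;4]
R(0,3)∈J1 [7;2;4]
R(3,6)∈J1 [7;3;4]
L+ [8;3;4]
R(6,2)∈J1 [8;4;4]
C(5,7)∈J2 [8;4;5]
L+ [9;4;5]
PS(7,6)∈J2 [9;4;6]
P(2,8)∈J1 [9;5;6]
C(8,1)∈J2 [9;5;7]
mobility = 24 − 10 − 7 = 7

M = 7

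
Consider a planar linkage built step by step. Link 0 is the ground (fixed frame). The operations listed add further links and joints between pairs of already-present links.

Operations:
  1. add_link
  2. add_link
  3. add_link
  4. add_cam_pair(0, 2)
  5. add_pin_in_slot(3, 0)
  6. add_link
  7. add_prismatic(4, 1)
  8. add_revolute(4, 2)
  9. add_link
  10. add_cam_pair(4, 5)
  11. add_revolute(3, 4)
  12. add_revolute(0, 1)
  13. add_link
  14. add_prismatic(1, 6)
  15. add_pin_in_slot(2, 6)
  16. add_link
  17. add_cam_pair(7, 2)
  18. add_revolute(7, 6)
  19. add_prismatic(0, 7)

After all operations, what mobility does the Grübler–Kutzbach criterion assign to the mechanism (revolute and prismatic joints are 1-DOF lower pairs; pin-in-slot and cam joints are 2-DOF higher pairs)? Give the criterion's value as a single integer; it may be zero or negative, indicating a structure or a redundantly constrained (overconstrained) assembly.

M = 2

link 0 = ground. State L|J1|J2 = 1|0|0
+link1  2|0|0
+link2  3|0|0
+link3  4|0|0
C(0,2) f=2→J2  4|0|1
PS(3,0) f=2→J2  4|0|2
+link4  5|0|2
P(4,1) f=1→J1  5|1|2
R(4,2) f=1→J1  5|2|2
+link5  6|2|2
C(4,5) f=2→J2  6|2|3
R(3,4) f=1→J1  6|3|3
R(0,1) f=1→J1  6|4|3
+link6  7|4|3
P(1,6) f=1→J1  7|5|3
PS(2,6) f=2→J2  7|5|4
+link7  8|5|4
C(7,2) f=2→J2  8|5|5
R(7,6) f=1→J1  8|6|5
P(0,7) f=1→J1  8|7|5
M = 3(8−1)−2·7−5 = 21−14−5 = 2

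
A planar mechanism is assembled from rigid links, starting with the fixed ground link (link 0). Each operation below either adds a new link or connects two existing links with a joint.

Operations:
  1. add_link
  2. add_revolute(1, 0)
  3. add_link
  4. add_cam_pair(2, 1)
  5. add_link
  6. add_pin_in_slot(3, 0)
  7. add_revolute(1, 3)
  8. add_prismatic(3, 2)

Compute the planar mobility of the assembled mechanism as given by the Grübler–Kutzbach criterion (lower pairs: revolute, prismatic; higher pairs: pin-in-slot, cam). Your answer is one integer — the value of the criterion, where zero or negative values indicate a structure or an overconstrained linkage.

M = 1

[1;0;0] (link 0 is ground)
L+ [2;0;0]
R(1,0)∈J1 [2;1;0]
L+ [3;1;0]
C(2,1)∈J2 [3;1;1]
L+ [4;1;1]
PS(3,0)∈J2 [4;1;2]
R(1,3)∈J1 [4;2;2]
P(3,2)∈J1 [4;3;2]
mobility = 9 − 6 − 2 = 1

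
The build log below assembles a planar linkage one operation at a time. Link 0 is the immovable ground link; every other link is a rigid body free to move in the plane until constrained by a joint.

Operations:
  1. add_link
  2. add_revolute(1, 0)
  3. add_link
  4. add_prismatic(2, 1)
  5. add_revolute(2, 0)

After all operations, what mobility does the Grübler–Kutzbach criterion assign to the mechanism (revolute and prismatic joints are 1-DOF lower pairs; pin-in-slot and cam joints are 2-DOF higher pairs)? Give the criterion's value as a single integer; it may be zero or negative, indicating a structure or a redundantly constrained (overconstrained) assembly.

M = 0

(L,J1,J2)=(1,0,0); link0 fixed
link1: (2,0,0)
R 1-0 [J1]: (2,1,0)
link2: (3,1,0)
P 2-1 [J1]: (3,2,0)
R 2-0 [J1]: (3,3,0)
Grübler: 3·2 − 2·3 − 0 = 0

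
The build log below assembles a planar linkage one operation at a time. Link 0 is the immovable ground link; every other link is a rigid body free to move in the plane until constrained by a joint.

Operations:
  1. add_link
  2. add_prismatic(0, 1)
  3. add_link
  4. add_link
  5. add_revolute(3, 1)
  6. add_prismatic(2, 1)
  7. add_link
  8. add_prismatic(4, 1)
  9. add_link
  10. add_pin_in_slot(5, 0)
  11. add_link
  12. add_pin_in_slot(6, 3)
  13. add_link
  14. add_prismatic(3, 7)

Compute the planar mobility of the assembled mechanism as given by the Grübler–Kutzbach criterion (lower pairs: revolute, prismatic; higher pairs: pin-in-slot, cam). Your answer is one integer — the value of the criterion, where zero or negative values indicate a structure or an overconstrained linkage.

M = 9

L=1 J1=0 J2=0
add link → L=2 J1=0 J2=0
P@0,1 dof=1 J1 → L=2 J1=1 J2=0
add link → L=3 J1=1 J2=0
add link → L=4 J1=1 J2=0
R@3,1 dof=1 J1 → L=4 J1=2 J2=0
P@2,1 dof=1 J1 → L=4 J1=3 J2=0
add link → L=5 J1=3 J2=0
P@4,1 dof=1 J1 → L=5 J1=4 J2=0
add link → L=6 J1=4 J2=0
PS@5,0 dof=2 J2 → L=6 J1=4 J2=1
add link → L=7 J1=4 J2=1
PS@6,3 dof=2 J2 → L=7 J1=4 J2=2
add link → L=8 J1=4 J2=2
P@3,7 dof=1 J1 → L=8 J1=5 J2=2
M=3(L−1)−2J1−J2=3·7−2·5−2=9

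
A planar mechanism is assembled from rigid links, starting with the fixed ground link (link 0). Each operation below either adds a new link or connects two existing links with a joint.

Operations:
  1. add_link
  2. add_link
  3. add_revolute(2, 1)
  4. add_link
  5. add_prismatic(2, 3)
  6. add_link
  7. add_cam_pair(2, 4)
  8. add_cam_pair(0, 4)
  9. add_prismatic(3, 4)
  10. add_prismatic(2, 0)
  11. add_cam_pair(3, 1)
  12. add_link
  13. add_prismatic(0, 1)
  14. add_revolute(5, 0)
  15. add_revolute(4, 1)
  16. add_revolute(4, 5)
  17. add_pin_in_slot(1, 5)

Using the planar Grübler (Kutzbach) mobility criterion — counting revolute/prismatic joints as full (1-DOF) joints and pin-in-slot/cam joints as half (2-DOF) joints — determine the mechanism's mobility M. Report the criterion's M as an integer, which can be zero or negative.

[1;0;0] (link 0 is ground)
L+ [2;0;0]
L+ [3;0;0]
R(2,1)∈J1 [3;1;0]
L+ [4;1;0]
P(2,3)∈J1 [4;2;0]
L+ [5;2;0]
C(2,4)∈J2 [5;2;1]
C(0,4)∈J2 [5;2;2]
P(3,4)∈J1 [5;3;2]
P(2,0)∈J1 [5;4;2]
C(3,1)∈J2 [5;4;3]
L+ [6;4;3]
P(0,1)∈J1 [6;5;3]
R(5,0)∈J1 [6;6;3]
R(4,1)∈J1 [6;7;3]
R(4,5)∈J1 [6;8;3]
PS(1,5)∈J2 [6;8;4]
mobility = 15 − 16 − 4 = -5

M = -5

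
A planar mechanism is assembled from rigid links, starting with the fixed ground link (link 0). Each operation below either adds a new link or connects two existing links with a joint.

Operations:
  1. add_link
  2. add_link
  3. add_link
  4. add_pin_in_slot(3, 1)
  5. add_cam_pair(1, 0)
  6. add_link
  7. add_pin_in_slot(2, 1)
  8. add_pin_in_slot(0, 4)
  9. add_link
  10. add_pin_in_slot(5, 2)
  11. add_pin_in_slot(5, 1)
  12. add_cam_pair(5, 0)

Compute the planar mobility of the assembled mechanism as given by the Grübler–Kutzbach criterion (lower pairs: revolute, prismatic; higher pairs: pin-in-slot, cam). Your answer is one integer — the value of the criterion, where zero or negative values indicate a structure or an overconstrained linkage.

(L,J1,J2)=(1,0,0); link0 fixed
link1: (2,0,0)
link2: (3,0,0)
link3: (4,0,0)
PS 3-1 [J2]: (4,0,1)
C 1-0 [J2]: (4,0,2)
link4: (5,0,2)
PS 2-1 [J2]: (5,0,3)
PS 0-4 [J2]: (5,0,4)
link5: (6,0,4)
PS 5-2 [J2]: (6,0,5)
PS 5-1 [J2]: (6,0,6)
C 5-0 [J2]: (6,0,7)
Grübler: 3·5 − 2·0 − 7 = 8

M = 8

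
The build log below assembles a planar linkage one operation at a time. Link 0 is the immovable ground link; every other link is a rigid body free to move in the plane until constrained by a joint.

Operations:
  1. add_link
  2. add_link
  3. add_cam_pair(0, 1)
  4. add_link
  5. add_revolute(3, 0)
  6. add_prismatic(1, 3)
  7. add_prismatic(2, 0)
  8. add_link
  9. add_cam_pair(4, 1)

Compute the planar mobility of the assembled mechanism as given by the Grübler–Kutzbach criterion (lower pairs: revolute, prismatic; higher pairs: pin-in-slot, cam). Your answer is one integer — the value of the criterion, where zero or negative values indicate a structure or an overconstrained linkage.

M = 4

(L,J1,J2)=(1,0,0); link0 fixed
link1: (2,0,0)
link2: (3,0,0)
C 0-1 [J2]: (3,0,1)
link3: (4,0,1)
R 3-0 [J1]: (4,1,1)
P 1-3 [J1]: (4,2,1)
P 2-0 [J1]: (4,3,1)
link4: (5,3,1)
C 4-1 [J2]: (5,3,2)
Grübler: 3·4 − 2·3 − 2 = 4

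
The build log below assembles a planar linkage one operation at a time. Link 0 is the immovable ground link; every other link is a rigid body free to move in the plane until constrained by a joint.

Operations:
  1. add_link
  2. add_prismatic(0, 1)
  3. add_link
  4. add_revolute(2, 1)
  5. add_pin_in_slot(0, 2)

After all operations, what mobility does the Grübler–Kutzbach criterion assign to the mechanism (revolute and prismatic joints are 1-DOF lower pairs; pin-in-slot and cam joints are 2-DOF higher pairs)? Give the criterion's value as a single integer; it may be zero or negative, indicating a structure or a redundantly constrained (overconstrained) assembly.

link 0 = ground. State L|J1|J2 = 1|0|0
+link1  2|0|0
P(0,1) f=1→J1  2|1|0
+link2  3|1|0
R(2,1) f=1→J1  3|2|0
PS(0,2) f=2→J2  3|2|1
M = 3(3−1)−2·2−1 = 6−4−1 = 1

M = 1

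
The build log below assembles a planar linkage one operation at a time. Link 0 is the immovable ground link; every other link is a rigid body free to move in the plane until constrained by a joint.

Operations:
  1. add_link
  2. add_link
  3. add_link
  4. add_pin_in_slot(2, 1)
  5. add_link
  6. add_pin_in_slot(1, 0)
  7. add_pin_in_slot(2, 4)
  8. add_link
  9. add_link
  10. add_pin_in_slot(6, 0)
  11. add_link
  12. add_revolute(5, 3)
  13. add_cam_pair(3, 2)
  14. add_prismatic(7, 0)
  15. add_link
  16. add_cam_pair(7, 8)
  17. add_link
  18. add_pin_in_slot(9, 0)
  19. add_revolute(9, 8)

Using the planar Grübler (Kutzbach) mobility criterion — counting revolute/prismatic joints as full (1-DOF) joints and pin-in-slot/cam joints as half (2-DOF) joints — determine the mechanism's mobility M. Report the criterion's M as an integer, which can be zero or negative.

L=1 J1=0 J2=0
add link → L=2 J1=0 J2=0
add link → L=3 J1=0 J2=0
add link → L=4 J1=0 J2=0
PS@2,1 dof=2 J2 → L=4 J1=0 J2=1
add link → L=5 J1=0 J2=1
PS@1,0 dof=2 J2 → L=5 J1=0 J2=2
PS@2,4 dof=2 J2 → L=5 J1=0 J2=3
add link → L=6 J1=0 J2=3
add link → L=7 J1=0 J2=3
PS@6,0 dof=2 J2 → L=7 J1=0 J2=4
add link → L=8 J1=0 J2=4
R@5,3 dof=1 J1 → L=8 J1=1 J2=4
C@3,2 dof=2 J2 → L=8 J1=1 J2=5
P@7,0 dof=1 J1 → L=8 J1=2 J2=5
add link → L=9 J1=2 J2=5
C@7,8 dof=2 J2 → L=9 J1=2 J2=6
add link → L=10 J1=2 J2=6
PS@9,0 dof=2 J2 → L=10 J1=2 J2=7
R@9,8 dof=1 J1 → L=10 J1=3 J2=7
M=3(L−1)−2J1−J2=3·9−2·3−7=14

M = 14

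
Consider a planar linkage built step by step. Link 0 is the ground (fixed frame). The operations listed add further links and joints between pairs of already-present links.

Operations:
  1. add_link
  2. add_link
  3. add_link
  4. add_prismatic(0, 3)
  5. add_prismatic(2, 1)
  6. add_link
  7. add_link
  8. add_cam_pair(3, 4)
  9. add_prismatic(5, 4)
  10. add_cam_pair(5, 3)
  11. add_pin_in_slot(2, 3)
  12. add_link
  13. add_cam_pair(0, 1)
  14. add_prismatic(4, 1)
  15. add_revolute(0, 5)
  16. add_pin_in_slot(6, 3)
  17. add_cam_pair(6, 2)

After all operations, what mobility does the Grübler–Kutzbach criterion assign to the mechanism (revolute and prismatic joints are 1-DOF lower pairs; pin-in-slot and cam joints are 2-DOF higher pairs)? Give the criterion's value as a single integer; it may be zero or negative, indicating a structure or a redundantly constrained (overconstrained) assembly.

M = 2

L=1 J1=0 J2=0
add link → L=2 J1=0 J2=0
add link → L=3 J1=0 J2=0
add link → L=4 J1=0 J2=0
P@0,3 dof=1 J1 → L=4 J1=1 J2=0
P@2,1 dof=1 J1 → L=4 J1=2 J2=0
add link → L=5 J1=2 J2=0
add link → L=6 J1=2 J2=0
C@3,4 dof=2 J2 → L=6 J1=2 J2=1
P@5,4 dof=1 J1 → L=6 J1=3 J2=1
C@5,3 dof=2 J2 → L=6 J1=3 J2=2
PS@2,3 dof=2 J2 → L=6 J1=3 J2=3
add link → L=7 J1=3 J2=3
C@0,1 dof=2 J2 → L=7 J1=3 J2=4
P@4,1 dof=1 J1 → L=7 J1=4 J2=4
R@0,5 dof=1 J1 → L=7 J1=5 J2=4
PS@6,3 dof=2 J2 → L=7 J1=5 J2=5
C@6,2 dof=2 J2 → L=7 J1=5 J2=6
M=3(L−1)−2J1−J2=3·6−2·5−6=2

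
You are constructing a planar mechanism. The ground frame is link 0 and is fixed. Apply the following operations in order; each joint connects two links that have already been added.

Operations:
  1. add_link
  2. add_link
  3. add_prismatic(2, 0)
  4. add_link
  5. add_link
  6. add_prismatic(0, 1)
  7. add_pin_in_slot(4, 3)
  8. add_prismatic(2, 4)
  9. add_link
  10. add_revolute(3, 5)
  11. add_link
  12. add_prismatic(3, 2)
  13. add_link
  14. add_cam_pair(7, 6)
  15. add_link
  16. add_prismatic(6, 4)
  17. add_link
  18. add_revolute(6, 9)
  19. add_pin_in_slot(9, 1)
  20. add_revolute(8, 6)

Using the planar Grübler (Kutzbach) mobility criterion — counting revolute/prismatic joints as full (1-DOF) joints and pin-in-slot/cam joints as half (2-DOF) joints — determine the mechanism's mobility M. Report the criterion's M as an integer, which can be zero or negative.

ground; <1,0,0>
#1 <2,0,0>
#2 <3,0,0>
P:2↔0 J1 <3,1,0>
#3 <4,1,0>
#4 <5,1,0>
P:0↔1 J1 <5,2,0>
PS:4↔3 J2 <5,2,1>
P:2↔4 J1 <5,3,1>
#5 <6,3,1>
R:3↔5 J1 <6,4,1>
#6 <7,4,1>
P:3↔2 J1 <7,5,1>
#7 <8,5,1>
C:7↔6 J2 <8,5,2>
#8 <9,5,2>
P:6↔4 J1 <9,6,2>
#9 <10,6,2>
R:6↔9 J1 <10,7,2>
PS:9↔1 J2 <10,7,3>
R:8↔6 J1 <10,8,3>
3×9 − 2×8 − 1×3 = 8

M = 8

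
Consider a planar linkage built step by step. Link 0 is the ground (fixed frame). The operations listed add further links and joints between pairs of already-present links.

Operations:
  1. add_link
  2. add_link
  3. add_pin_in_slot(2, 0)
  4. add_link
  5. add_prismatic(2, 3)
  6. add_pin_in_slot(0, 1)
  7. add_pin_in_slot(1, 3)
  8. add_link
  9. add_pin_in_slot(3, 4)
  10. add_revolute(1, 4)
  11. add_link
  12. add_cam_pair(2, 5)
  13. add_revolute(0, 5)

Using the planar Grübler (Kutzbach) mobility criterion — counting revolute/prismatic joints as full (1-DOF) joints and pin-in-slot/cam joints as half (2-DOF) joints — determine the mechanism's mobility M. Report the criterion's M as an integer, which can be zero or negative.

ground; <1,0,0>
#1 <2,0,0>
#2 <3,0,0>
PS:2↔0 J2 <3,0,1>
#3 <4,0,1>
P:2↔3 J1 <4,1,1>
PS:0↔1 J2 <4,1,2>
PS:1↔3 J2 <4,1,3>
#4 <5,1,3>
PS:3↔4 J2 <5,1,4>
R:1↔4 J1 <5,2,4>
#5 <6,2,4>
C:2↔5 J2 <6,2,5>
R:0↔5 J1 <6,3,5>
3×5 − 2×3 − 1×5 = 4

M = 4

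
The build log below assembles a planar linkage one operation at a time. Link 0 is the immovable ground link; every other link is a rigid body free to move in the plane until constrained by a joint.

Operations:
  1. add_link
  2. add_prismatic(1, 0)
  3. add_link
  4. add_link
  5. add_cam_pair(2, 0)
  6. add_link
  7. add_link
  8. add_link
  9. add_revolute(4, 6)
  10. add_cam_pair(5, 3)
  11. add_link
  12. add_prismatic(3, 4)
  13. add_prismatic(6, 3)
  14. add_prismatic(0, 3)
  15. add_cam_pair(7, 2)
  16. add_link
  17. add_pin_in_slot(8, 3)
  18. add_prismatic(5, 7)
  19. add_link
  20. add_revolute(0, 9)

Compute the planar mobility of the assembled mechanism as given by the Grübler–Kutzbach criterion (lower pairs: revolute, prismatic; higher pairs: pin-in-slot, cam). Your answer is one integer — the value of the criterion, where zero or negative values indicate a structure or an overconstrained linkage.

M = 9

L=1 J1=0 J2=0
add link → L=2 J1=0 J2=0
P@1,0 dof=1 J1 → L=2 J1=1 J2=0
add link → L=3 J1=1 J2=0
add link → L=4 J1=1 J2=0
C@2,0 dof=2 J2 → L=4 J1=1 J2=1
add link → L=5 J1=1 J2=1
add link → L=6 J1=1 J2=1
add link → L=7 J1=1 J2=1
R@4,6 dof=1 J1 → L=7 J1=2 J2=1
C@5,3 dof=2 J2 → L=7 J1=2 J2=2
add link → L=8 J1=2 J2=2
P@3,4 dof=1 J1 → L=8 J1=3 J2=2
P@6,3 dof=1 J1 → L=8 J1=4 J2=2
P@0,3 dof=1 J1 → L=8 J1=5 J2=2
C@7,2 dof=2 J2 → L=8 J1=5 J2=3
add link → L=9 J1=5 J2=3
PS@8,3 dof=2 J2 → L=9 J1=5 J2=4
P@5,7 dof=1 J1 → L=9 J1=6 J2=4
add link → L=10 J1=6 J2=4
R@0,9 dof=1 J1 → L=10 J1=7 J2=4
M=3(L−1)−2J1−J2=3·9−2·7−4=9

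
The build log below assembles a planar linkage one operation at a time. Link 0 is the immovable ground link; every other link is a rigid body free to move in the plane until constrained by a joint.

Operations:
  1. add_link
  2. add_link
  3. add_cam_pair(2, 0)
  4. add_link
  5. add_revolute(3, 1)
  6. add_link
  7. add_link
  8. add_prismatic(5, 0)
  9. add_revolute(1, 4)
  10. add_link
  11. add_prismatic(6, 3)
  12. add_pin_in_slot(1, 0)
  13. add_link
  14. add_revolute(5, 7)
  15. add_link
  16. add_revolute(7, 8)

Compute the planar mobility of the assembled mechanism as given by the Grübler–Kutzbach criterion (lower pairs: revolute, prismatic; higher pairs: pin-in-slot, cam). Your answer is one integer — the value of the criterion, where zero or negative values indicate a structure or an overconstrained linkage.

[1;0;0] (link 0 is ground)
L+ [2;0;0]
L+ [3;0;0]
C(2,0)∈J2 [3;0;1]
L+ [4;0;1]
R(3,1)∈J1 [4;1;1]
L+ [5;1;1]
L+ [6;1;1]
P(5,0)∈J1 [6;2;1]
R(1,4)∈J1 [6;3;1]
L+ [7;3;1]
P(6,3)∈J1 [7;4;1]
PS(1,0)∈J2 [7;4;2]
L+ [8;4;2]
R(5,7)∈J1 [8;5;2]
L+ [9;5;2]
R(7,8)∈J1 [9;6;2]
mobility = 24 − 12 − 2 = 10

M = 10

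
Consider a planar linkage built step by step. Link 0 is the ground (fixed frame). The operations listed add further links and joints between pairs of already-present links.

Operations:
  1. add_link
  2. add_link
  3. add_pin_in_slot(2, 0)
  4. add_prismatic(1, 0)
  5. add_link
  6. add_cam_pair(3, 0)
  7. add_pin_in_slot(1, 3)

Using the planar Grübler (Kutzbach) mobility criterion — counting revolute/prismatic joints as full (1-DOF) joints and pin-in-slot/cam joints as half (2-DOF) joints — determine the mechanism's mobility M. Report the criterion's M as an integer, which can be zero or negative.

M = 4

ground; <1,0,0>
#1 <2,0,0>
#2 <3,0,0>
PS:2↔0 J2 <3,0,1>
P:1↔0 J1 <3,1,1>
#3 <4,1,1>
C:3↔0 J2 <4,1,2>
PS:1↔3 J2 <4,1,3>
3×3 − 2×1 − 1×3 = 4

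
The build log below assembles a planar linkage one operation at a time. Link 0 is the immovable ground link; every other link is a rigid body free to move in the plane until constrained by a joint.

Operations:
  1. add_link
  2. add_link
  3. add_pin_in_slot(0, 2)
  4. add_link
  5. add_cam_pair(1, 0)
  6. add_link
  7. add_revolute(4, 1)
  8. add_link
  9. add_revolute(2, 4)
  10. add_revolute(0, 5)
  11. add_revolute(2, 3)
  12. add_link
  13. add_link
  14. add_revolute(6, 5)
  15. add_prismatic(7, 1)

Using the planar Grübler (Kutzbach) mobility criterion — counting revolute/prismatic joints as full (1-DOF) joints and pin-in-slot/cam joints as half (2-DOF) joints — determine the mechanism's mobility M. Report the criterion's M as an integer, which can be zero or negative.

ground; <1,0,0>
#1 <2,0,0>
#2 <3,0,0>
PS:0↔2 J2 <3,0,1>
#3 <4,0,1>
C:1↔0 J2 <4,0,2>
#4 <5,0,2>
R:4↔1 J1 <5,1,2>
#5 <6,1,2>
R:2↔4 J1 <6,2,2>
R:0↔5 J1 <6,3,2>
R:2↔3 J1 <6,4,2>
#6 <7,4,2>
#7 <8,4,2>
R:6↔5 J1 <8,5,2>
P:7↔1 J1 <8,6,2>
3×7 − 2×6 − 1×2 = 7

M = 7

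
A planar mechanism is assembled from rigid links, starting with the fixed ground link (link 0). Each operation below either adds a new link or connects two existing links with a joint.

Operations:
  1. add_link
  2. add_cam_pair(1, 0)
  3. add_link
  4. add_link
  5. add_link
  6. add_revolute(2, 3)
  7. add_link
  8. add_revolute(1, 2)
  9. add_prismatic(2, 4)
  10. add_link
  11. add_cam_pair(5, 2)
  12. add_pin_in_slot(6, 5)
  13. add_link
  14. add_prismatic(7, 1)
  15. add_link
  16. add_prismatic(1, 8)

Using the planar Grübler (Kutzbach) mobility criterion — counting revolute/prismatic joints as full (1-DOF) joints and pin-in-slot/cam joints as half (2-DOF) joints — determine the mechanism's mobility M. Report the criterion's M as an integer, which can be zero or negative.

[1;0;0] (link 0 is ground)
L+ [2;0;0]
C(1,0)∈J2 [2;0;1]
L+ [3;0;1]
L+ [4;0;1]
L+ [5;0;1]
R(2,3)∈J1 [5;1;1]
L+ [6;1;1]
R(1,2)∈J1 [6;2;1]
P(2,4)∈J1 [6;3;1]
L+ [7;3;1]
C(5,2)∈J2 [7;3;2]
PS(6,5)∈J2 [7;3;3]
L+ [8;3;3]
P(7,1)∈J1 [8;4;3]
L+ [9;4;3]
P(1,8)∈J1 [9;5;3]
mobility = 24 − 10 − 3 = 11

M = 11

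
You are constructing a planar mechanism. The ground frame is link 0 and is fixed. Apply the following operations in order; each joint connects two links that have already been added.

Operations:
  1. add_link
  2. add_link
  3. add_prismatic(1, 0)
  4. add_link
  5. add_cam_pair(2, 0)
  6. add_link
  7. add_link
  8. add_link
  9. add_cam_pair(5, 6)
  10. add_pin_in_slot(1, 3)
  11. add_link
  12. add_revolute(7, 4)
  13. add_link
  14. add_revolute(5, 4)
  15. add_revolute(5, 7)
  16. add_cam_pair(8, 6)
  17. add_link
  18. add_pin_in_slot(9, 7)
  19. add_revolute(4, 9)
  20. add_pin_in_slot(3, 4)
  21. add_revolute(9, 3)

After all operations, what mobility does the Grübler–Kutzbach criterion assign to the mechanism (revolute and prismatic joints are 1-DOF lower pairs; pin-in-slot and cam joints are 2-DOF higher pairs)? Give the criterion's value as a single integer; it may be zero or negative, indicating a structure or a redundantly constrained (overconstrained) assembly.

[1;0;0] (link 0 is ground)
L+ [2;0;0]
L+ [3;0;0]
P(1,0)∈J1 [3;1;0]
L+ [4;1;0]
C(2,0)∈J2 [4;1;1]
L+ [5;1;1]
L+ [6;1;1]
L+ [7;1;1]
C(5,6)∈J2 [7;1;2]
PS(1,3)∈J2 [7;1;3]
L+ [8;1;3]
R(7,4)∈J1 [8;2;3]
L+ [9;2;3]
R(5,4)∈J1 [9;3;3]
R(5,7)∈J1 [9;4;3]
C(8,6)∈J2 [9;4;4]
L+ [10;4;4]
PS(9,7)∈J2 [10;4;5]
R(4,9)∈J1 [10;5;5]
PS(3,4)∈J2 [10;5;6]
R(9,3)∈J1 [10;6;6]
mobility = 27 − 12 − 6 = 9

M = 9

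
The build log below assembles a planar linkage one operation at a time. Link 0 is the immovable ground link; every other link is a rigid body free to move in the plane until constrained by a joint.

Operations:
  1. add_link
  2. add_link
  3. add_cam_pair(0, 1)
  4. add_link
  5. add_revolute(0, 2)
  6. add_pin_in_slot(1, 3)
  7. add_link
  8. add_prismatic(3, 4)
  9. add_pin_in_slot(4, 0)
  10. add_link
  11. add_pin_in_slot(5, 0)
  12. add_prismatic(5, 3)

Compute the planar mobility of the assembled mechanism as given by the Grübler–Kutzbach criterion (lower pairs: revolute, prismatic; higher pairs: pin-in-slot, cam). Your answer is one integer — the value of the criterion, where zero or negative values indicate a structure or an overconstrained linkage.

link 0 = ground. State L|J1|J2 = 1|0|0
+link1  2|0|0
+link2  3|0|0
C(0,1) f=2→J2  3|0|1
+link3  4|0|1
R(0,2) f=1→J1  4|1|1
PS(1,3) f=2→J2  4|1|2
+link4  5|1|2
P(3,4) f=1→J1  5|2|2
PS(4,0) f=2→J2  5|2|3
+link5  6|2|3
PS(5,0) f=2→J2  6|2|4
P(5,3) f=1→J1  6|3|4
M = 3(6−1)−2·3−4 = 15−6−4 = 5

M = 5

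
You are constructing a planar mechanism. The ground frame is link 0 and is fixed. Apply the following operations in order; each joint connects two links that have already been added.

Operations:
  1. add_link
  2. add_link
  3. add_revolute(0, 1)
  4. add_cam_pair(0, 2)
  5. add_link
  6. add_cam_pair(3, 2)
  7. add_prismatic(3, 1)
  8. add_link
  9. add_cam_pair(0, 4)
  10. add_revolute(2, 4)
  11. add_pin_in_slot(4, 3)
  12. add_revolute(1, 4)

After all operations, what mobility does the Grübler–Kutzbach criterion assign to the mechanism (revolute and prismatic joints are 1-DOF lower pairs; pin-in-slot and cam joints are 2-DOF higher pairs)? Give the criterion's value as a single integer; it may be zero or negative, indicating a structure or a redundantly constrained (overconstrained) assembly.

M = 0

[1;0;0] (link 0 is ground)
L+ [2;0;0]
L+ [3;0;0]
R(0,1)∈J1 [3;1;0]
C(0,2)∈J2 [3;1;1]
L+ [4;1;1]
C(3,2)∈J2 [4;1;2]
P(3,1)∈J1 [4;2;2]
L+ [5;2;2]
C(0,4)∈J2 [5;2;3]
R(2,4)∈J1 [5;3;3]
PS(4,3)∈J2 [5;3;4]
R(1,4)∈J1 [5;4;4]
mobility = 12 − 8 − 4 = 0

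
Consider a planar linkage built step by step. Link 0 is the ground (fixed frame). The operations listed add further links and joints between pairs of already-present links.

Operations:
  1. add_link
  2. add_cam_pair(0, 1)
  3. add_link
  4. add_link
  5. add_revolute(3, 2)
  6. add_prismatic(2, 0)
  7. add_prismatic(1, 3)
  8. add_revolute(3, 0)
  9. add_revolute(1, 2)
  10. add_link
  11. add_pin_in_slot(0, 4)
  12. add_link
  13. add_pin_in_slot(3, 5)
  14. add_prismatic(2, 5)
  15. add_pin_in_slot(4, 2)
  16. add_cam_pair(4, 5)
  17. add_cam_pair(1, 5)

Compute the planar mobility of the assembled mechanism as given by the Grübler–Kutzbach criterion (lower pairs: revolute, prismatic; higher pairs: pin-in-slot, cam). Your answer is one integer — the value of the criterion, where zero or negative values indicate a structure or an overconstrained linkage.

(L,J1,J2)=(1,0,0); link0 fixed
link1: (2,0,0)
C 0-1 [J2]: (2,0,1)
link2: (3,0,1)
link3: (4,0,1)
R 3-2 [J1]: (4,1,1)
P 2-0 [J1]: (4,2,1)
P 1-3 [J1]: (4,3,1)
R 3-0 [J1]: (4,4,1)
R 1-2 [J1]: (4,5,1)
link4: (5,5,1)
PS 0-4 [J2]: (5,5,2)
link5: (6,5,2)
PS 3-5 [J2]: (6,5,3)
P 2-5 [J1]: (6,6,3)
PS 4-2 [J2]: (6,6,4)
C 4-5 [J2]: (6,6,5)
C 1-5 [J2]: (6,6,6)
Grübler: 3·5 − 2·6 − 6 = -3

M = -3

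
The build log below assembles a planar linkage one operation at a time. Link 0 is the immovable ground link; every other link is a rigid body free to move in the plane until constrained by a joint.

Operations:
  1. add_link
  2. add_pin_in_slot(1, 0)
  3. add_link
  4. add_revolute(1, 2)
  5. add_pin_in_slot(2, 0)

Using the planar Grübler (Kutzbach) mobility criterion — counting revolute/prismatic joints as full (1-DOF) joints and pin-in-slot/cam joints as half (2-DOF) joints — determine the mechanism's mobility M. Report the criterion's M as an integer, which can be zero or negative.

link 0 = ground. State L|J1|J2 = 1|0|0
+link1  2|0|0
PS(1,0) f=2→J2  2|0|1
+link2  3|0|1
R(1,2) f=1→J1  3|1|1
PS(2,0) f=2→J2  3|1|2
M = 3(3−1)−2·1−2 = 6−2−2 = 2

M = 2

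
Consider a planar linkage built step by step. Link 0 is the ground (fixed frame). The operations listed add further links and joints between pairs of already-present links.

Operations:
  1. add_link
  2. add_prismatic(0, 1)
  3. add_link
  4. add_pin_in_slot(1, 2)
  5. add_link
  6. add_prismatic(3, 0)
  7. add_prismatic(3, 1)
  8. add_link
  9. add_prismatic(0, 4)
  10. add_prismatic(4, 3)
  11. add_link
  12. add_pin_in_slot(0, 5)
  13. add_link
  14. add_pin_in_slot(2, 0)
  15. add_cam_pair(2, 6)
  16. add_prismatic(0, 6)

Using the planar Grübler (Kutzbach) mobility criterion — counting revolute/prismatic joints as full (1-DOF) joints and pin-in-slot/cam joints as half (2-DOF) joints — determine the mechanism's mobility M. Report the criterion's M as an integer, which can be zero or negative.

M = 2

(L,J1,J2)=(1,0,0); link0 fixed
link1: (2,0,0)
P 0-1 [J1]: (2,1,0)
link2: (3,1,0)
PS 1-2 [J2]: (3,1,1)
link3: (4,1,1)
P 3-0 [J1]: (4,2,1)
P 3-1 [J1]: (4,3,1)
link4: (5,3,1)
P 0-4 [J1]: (5,4,1)
P 4-3 [J1]: (5,5,1)
link5: (6,5,1)
PS 0-5 [J2]: (6,5,2)
link6: (7,5,2)
PS 2-0 [J2]: (7,5,3)
C 2-6 [J2]: (7,5,4)
P 0-6 [J1]: (7,6,4)
Grübler: 3·6 − 2·6 − 4 = 2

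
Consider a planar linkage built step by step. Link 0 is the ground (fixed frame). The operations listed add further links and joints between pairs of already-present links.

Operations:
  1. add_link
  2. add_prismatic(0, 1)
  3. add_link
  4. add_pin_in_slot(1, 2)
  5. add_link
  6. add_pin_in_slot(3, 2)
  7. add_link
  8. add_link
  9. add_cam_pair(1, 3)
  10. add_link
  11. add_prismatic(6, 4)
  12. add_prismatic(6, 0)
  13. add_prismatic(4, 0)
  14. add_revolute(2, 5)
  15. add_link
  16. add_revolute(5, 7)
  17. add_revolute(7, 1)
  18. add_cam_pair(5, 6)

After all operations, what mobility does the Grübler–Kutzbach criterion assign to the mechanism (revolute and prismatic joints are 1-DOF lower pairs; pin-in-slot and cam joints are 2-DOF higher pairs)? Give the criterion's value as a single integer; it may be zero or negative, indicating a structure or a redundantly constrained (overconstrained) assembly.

M = 3

[1;0;0] (link 0 is ground)
L+ [2;0;0]
P(0,1)∈J1 [2;1;0]
L+ [3;1;0]
PS(1,2)∈J2 [3;1;1]
L+ [4;1;1]
PS(3,2)∈J2 [4;1;2]
L+ [5;1;2]
L+ [6;1;2]
C(1,3)∈J2 [6;1;3]
L+ [7;1;3]
P(6,4)∈J1 [7;2;3]
P(6,0)∈J1 [7;3;3]
P(4,0)∈J1 [7;4;3]
R(2,5)∈J1 [7;5;3]
L+ [8;5;3]
R(5,7)∈J1 [8;6;3]
R(7,1)∈J1 [8;7;3]
C(5,6)∈J2 [8;7;4]
mobility = 21 − 14 − 4 = 3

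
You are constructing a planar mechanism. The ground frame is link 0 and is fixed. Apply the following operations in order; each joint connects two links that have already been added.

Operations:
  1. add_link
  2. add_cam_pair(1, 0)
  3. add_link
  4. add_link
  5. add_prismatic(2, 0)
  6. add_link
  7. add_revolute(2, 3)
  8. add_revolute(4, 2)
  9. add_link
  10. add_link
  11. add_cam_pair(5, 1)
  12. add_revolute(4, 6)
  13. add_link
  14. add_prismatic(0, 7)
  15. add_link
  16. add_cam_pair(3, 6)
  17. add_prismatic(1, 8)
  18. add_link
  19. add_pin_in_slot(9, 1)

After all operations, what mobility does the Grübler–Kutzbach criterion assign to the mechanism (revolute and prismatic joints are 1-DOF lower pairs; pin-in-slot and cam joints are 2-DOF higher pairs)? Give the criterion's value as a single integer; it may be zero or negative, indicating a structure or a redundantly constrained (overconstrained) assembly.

M = 11

[1;0;0] (link 0 is ground)
L+ [2;0;0]
C(1,0)∈J2 [2;0;1]
L+ [3;0;1]
L+ [4;0;1]
P(2,0)∈J1 [4;1;1]
L+ [5;1;1]
R(2,3)∈J1 [5;2;1]
R(4,2)∈J1 [5;3;1]
L+ [6;3;1]
L+ [7;3;1]
C(5,1)∈J2 [7;3;2]
R(4,6)∈J1 [7;4;2]
L+ [8;4;2]
P(0,7)∈J1 [8;5;2]
L+ [9;5;2]
C(3,6)∈J2 [9;5;3]
P(1,8)∈J1 [9;6;3]
L+ [10;6;3]
PS(9,1)∈J2 [10;6;4]
mobility = 27 − 12 − 4 = 11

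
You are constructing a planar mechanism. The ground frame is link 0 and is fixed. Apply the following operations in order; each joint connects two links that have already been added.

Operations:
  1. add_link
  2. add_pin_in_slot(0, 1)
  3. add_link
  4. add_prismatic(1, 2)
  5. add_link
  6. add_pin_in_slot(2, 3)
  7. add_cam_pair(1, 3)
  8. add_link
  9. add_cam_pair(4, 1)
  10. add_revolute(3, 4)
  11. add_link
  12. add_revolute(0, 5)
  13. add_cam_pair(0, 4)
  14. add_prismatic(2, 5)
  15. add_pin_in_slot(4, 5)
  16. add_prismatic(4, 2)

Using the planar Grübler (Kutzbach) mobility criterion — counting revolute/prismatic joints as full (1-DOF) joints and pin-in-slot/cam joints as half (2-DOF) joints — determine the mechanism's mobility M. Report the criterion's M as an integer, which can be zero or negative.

ground; <1,0,0>
#1 <2,0,0>
PS:0↔1 J2 <2,0,1>
#2 <3,0,1>
P:1↔2 J1 <3,1,1>
#3 <4,1,1>
PS:2↔3 J2 <4,1,2>
C:1↔3 J2 <4,1,3>
#4 <5,1,3>
C:4↔1 J2 <5,1,4>
R:3↔4 J1 <5,2,4>
#5 <6,2,4>
R:0↔5 J1 <6,3,4>
C:0↔4 J2 <6,3,5>
P:2↔5 J1 <6,4,5>
PS:4↔5 J2 <6,4,6>
P:4↔2 J1 <6,5,6>
3×5 − 2×5 − 1×6 = -1

M = -1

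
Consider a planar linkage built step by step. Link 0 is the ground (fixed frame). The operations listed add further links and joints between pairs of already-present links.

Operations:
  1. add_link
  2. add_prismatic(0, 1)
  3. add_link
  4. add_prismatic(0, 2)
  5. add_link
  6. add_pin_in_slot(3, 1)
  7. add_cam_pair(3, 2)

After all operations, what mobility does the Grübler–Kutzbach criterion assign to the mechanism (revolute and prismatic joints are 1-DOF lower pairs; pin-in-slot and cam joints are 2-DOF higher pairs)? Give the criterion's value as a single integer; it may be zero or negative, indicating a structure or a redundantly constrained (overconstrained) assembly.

M = 3

L=1 J1=0 J2=0
add link → L=2 J1=0 J2=0
P@0,1 dof=1 J1 → L=2 J1=1 J2=0
add link → L=3 J1=1 J2=0
P@0,2 dof=1 J1 → L=3 J1=2 J2=0
add link → L=4 J1=2 J2=0
PS@3,1 dof=2 J2 → L=4 J1=2 J2=1
C@3,2 dof=2 J2 → L=4 J1=2 J2=2
M=3(L−1)−2J1−J2=3·3−2·2−2=3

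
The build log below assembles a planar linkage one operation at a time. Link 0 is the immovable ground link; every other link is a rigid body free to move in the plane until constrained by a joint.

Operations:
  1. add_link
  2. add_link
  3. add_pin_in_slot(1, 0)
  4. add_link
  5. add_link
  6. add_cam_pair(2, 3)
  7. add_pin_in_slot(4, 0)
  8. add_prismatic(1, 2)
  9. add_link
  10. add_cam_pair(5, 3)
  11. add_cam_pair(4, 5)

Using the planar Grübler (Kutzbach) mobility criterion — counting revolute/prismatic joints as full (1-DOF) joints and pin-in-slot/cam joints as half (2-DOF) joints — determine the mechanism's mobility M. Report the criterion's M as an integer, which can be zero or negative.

M = 8

ground; <1,0,0>
#1 <2,0,0>
#2 <3,0,0>
PS:1↔0 J2 <3,0,1>
#3 <4,0,1>
#4 <5,0,1>
C:2↔3 J2 <5,0,2>
PS:4↔0 J2 <5,0,3>
P:1↔2 J1 <5,1,3>
#5 <6,1,3>
C:5↔3 J2 <6,1,4>
C:4↔5 J2 <6,1,5>
3×5 − 2×1 − 1×5 = 8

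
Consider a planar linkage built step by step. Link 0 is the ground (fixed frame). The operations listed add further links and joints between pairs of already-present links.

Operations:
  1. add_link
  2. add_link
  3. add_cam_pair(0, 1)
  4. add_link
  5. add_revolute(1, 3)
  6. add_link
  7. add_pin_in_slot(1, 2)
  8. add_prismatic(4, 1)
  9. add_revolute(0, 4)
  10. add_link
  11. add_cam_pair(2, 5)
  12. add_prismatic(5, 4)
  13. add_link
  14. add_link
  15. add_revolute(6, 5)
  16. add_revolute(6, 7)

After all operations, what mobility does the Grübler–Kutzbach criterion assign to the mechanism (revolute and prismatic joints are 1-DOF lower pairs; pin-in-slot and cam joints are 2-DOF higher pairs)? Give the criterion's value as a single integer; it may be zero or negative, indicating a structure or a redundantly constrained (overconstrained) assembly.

M = 6

ground; <1,0,0>
#1 <2,0,0>
#2 <3,0,0>
C:0↔1 J2 <3,0,1>
#3 <4,0,1>
R:1↔3 J1 <4,1,1>
#4 <5,1,1>
PS:1↔2 J2 <5,1,2>
P:4↔1 J1 <5,2,2>
R:0↔4 J1 <5,3,2>
#5 <6,3,2>
C:2↔5 J2 <6,3,3>
P:5↔4 J1 <6,4,3>
#6 <7,4,3>
#7 <8,4,3>
R:6↔5 J1 <8,5,3>
R:6↔7 J1 <8,6,3>
3×7 − 2×6 − 1×3 = 6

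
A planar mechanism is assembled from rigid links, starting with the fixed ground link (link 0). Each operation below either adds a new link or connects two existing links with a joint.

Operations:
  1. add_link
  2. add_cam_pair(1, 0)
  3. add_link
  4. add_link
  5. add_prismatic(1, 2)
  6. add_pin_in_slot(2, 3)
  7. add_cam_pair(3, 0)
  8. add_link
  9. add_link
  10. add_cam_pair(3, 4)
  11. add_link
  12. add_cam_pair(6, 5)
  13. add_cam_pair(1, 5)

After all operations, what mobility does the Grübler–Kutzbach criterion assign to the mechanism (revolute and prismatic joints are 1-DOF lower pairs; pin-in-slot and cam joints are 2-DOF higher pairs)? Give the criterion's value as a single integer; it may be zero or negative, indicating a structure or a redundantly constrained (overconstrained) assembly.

M = 10

[1;0;0] (link 0 is ground)
L+ [2;0;0]
C(1,0)∈J2 [2;0;1]
L+ [3;0;1]
L+ [4;0;1]
P(1,2)∈J1 [4;1;1]
PS(2,3)∈J2 [4;1;2]
C(3,0)∈J2 [4;1;3]
L+ [5;1;3]
L+ [6;1;3]
C(3,4)∈J2 [6;1;4]
L+ [7;1;4]
C(6,5)∈J2 [7;1;5]
C(1,5)∈J2 [7;1;6]
mobility = 18 − 2 − 6 = 10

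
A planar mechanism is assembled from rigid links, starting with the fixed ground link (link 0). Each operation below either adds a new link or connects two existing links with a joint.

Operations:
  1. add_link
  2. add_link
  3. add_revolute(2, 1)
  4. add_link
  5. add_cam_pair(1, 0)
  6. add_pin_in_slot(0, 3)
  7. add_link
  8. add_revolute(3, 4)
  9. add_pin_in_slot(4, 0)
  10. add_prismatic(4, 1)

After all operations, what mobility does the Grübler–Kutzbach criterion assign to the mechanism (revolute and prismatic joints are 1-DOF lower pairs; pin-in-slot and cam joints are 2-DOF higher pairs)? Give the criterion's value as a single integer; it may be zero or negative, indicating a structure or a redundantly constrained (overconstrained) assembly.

(L,J1,J2)=(1,0,0); link0 fixed
link1: (2,0,0)
link2: (3,0,0)
R 2-1 [J1]: (3,1,0)
link3: (4,1,0)
C 1-0 [J2]: (4,1,1)
PS 0-3 [J2]: (4,1,2)
link4: (5,1,2)
R 3-4 [J1]: (5,2,2)
PS 4-0 [J2]: (5,2,3)
P 4-1 [J1]: (5,3,3)
Grübler: 3·4 − 2·3 − 3 = 3

M = 3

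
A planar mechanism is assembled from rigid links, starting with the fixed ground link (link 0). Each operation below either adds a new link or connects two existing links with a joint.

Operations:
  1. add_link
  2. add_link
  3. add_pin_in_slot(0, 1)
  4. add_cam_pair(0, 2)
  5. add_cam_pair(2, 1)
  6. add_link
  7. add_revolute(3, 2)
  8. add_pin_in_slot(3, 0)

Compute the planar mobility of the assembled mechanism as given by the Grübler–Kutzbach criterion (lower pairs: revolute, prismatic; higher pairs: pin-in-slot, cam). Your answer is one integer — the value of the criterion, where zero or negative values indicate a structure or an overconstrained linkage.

M = 3

link 0 = ground. State L|J1|J2 = 1|0|0
+link1  2|0|0
+link2  3|0|0
PS(0,1) f=2→J2  3|0|1
C(0,2) f=2→J2  3|0|2
C(2,1) f=2→J2  3|0|3
+link3  4|0|3
R(3,2) f=1→J1  4|1|3
PS(3,0) f=2→J2  4|1|4
M = 3(4−1)−2·1−4 = 9−2−4 = 3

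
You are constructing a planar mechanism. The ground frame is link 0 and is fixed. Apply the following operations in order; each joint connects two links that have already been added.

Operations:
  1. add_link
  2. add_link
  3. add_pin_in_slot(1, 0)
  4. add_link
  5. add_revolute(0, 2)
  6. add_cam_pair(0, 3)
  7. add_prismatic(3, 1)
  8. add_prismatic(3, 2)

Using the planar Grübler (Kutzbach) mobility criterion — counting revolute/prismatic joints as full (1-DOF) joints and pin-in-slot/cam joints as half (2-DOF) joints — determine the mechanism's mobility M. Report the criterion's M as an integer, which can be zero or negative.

M = 1

link 0 = ground. State L|J1|J2 = 1|0|0
+link1  2|0|0
+link2  3|0|0
PS(1,0) f=2→J2  3|0|1
+link3  4|0|1
R(0,2) f=1→J1  4|1|1
C(0,3) f=2→J2  4|1|2
P(3,1) f=1→J1  4|2|2
P(3,2) f=1→J1  4|3|2
M = 3(4−1)−2·3−2 = 9−6−2 = 1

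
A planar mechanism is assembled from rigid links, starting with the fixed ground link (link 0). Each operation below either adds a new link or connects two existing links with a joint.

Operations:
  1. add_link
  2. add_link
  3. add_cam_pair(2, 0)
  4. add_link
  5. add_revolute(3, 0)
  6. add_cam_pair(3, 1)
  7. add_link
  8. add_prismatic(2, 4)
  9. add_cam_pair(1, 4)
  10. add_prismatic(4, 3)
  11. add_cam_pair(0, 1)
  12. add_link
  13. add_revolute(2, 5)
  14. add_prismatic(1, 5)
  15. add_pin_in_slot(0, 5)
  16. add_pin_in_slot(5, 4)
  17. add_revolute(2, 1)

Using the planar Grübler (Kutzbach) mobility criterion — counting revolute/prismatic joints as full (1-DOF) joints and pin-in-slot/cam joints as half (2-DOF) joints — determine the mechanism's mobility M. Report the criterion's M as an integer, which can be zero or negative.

L=1 J1=0 J2=0
add link → L=2 J1=0 J2=0
add link → L=3 J1=0 J2=0
C@2,0 dof=2 J2 → L=3 J1=0 J2=1
add link → L=4 J1=0 J2=1
R@3,0 dof=1 J1 → L=4 J1=1 J2=1
C@3,1 dof=2 J2 → L=4 J1=1 J2=2
add link → L=5 J1=1 J2=2
P@2,4 dof=1 J1 → L=5 J1=2 J2=2
C@1,4 dof=2 J2 → L=5 J1=2 J2=3
P@4,3 dof=1 J1 → L=5 J1=3 J2=3
C@0,1 dof=2 J2 → L=5 J1=3 J2=4
add link → L=6 J1=3 J2=4
R@2,5 dof=1 J1 → L=6 J1=4 J2=4
P@1,5 dof=1 J1 → L=6 J1=5 J2=4
PS@0,5 dof=2 J2 → L=6 J1=5 J2=5
PS@5,4 dof=2 J2 → L=6 J1=5 J2=6
R@2,1 dof=1 J1 → L=6 J1=6 J2=6
M=3(L−1)−2J1−J2=3·5−2·6−6=-3

M = -3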